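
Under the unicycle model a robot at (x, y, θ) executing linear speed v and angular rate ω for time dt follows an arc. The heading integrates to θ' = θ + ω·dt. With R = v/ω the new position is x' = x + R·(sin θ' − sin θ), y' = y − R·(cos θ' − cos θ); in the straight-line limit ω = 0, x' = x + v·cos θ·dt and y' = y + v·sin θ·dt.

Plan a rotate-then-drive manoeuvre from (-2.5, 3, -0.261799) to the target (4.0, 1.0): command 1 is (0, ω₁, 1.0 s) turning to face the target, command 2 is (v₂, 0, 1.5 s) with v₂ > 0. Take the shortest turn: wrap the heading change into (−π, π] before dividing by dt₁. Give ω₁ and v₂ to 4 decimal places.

heading to target = atan2(1−3, 4−-2.5) = -0.2985
Δθ = wrap(-0.2985 − -0.2618) = -0.0367; ω₁ = Δθ/dt₁ = -0.0367
distance = √((4−-2.5)² + (1−3)²) = 6.8007; v₂ = distance/dt₂ = 4.5338

ω₁ = -0.0367, v₂ = 4.5338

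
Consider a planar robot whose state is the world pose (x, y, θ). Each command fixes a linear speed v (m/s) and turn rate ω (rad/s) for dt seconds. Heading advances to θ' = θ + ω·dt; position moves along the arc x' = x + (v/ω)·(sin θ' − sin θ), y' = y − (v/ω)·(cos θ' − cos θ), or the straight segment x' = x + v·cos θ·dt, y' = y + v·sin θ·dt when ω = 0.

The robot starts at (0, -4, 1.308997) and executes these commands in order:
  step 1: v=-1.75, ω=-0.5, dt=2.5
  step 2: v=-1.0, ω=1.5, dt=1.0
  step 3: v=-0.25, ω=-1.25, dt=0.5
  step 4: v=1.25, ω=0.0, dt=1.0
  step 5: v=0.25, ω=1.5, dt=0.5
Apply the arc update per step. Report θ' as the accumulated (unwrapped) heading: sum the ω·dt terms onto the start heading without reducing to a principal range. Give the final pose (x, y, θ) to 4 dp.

step 1: θ'=0.0590 (R=3.5000) → pose (-3.1744, -6.5880, 0.0590)
step 2: θ'=1.5590 (R=-0.6667) → pose (-3.8017, -7.2457, 1.5590)
step 3: θ'=0.9340 (R=0.2000) → pose (-3.8409, -7.3623, 0.9340)
step 4: θ'=0.9340 (straight) → pose (-3.0976, -6.3572, 0.9340)
step 5: θ'=1.6840 (R=0.1667) → pose (-3.0660, -6.2393, 1.6840)

(-3.0660, -6.2393, 1.6840)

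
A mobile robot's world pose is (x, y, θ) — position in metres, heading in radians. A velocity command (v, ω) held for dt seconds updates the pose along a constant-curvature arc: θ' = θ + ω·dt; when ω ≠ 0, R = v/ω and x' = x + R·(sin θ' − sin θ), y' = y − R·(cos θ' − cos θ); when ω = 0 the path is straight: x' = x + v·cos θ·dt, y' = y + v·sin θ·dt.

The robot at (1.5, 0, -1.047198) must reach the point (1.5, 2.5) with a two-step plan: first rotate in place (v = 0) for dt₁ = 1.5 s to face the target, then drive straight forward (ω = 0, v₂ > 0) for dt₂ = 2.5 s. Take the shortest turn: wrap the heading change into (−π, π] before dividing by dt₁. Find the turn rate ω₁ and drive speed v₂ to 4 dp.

ω₁ = 1.7453, v₂ = 1.0000

heading to target = atan2(2.5−0, 1.5−1.5) = 1.5708
Δθ = wrap(1.5708 − -1.0472) = 2.6180; ω₁ = Δθ/dt₁ = 1.7453
distance = √((1.5−1.5)² + (2.5−0)²) = 2.5000; v₂ = distance/dt₂ = 1.0000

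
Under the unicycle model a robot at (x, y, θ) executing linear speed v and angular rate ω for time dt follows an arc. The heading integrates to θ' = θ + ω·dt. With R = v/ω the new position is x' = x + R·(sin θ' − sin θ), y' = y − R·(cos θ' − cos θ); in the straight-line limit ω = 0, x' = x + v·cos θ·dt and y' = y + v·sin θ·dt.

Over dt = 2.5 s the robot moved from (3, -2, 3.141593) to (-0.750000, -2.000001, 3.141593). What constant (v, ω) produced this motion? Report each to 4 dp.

v = 1.5000, ω = 0.0000

Δθ = 3.141593 − 3.141593 = 0.000000
ω = Δθ/dt = 0.000000/2.5 = 0.0000
ω = 0 → v = (Δx·cos θ + Δy·sin θ)/dt = 1.5000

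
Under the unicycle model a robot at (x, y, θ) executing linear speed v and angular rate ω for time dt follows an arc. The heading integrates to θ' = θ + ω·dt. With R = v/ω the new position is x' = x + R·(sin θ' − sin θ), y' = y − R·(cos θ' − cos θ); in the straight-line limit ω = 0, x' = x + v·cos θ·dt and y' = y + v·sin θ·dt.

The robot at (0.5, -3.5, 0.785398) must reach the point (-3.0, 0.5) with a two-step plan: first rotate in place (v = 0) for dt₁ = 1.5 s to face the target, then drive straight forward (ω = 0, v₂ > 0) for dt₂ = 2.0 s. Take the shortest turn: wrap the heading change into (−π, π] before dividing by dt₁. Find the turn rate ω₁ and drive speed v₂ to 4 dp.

heading to target = atan2(0.5−-3.5, -3−0.5) = 2.2896
Δθ = wrap(2.2896 − 0.7854) = 1.5042; ω₁ = Δθ/dt₁ = 1.0028
distance = √((-3−0.5)² + (0.5−-3.5)²) = 5.3151; v₂ = distance/dt₂ = 2.6575

ω₁ = 1.0028, v₂ = 2.6575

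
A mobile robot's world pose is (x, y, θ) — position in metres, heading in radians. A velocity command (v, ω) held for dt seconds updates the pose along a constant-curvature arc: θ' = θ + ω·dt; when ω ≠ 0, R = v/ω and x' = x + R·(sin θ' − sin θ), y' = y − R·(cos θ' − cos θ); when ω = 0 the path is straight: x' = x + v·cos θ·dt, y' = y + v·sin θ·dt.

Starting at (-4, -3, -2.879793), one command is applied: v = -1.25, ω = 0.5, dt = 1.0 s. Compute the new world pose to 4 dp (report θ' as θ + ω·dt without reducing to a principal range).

θ' = -2.8798 + 0.5·1.0 = -2.3798
R = v/ω = -1.25/0.5 = -2.5000
x' = -4 + -2.5000·(sin -2.3798 − sin -2.8798) = -2.9215
y' = -3 − -2.5000·(cos -2.3798 − cos -2.8798) = -2.3942

(-2.9215, -2.3942, -2.3798)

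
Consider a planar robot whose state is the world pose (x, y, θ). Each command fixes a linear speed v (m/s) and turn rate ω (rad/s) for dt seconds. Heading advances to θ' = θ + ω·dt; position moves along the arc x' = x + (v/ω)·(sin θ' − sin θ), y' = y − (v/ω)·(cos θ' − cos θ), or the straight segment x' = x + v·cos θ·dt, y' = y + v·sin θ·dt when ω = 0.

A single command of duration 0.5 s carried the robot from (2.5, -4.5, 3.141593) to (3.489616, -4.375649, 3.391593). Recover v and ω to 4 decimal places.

Δθ = 3.391593 − 3.141593 = 0.250000
ω = Δθ/dt = 0.250000/0.5 = 0.5000
R = Δx/(sin θ' − sin θ) = -4.0000
v = R·ω = -4.0000·0.5000 = -2.0000

v = -2.0000, ω = 0.5000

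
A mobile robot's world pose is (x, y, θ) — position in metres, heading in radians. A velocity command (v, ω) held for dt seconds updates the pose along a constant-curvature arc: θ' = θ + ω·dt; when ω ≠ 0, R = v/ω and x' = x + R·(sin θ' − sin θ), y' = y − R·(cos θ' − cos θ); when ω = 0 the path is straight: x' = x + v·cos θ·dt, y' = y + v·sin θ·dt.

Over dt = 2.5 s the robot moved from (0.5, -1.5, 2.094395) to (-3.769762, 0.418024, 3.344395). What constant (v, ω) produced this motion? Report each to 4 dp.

Δθ = 3.344395 − 2.094395 = 1.250000
ω = Δθ/dt = 1.250000/2.5 = 0.5000
R = Δx/(sin θ' − sin θ) = 4.0000
v = R·ω = 4.0000·0.5000 = 2.0000

v = 2.0000, ω = 0.5000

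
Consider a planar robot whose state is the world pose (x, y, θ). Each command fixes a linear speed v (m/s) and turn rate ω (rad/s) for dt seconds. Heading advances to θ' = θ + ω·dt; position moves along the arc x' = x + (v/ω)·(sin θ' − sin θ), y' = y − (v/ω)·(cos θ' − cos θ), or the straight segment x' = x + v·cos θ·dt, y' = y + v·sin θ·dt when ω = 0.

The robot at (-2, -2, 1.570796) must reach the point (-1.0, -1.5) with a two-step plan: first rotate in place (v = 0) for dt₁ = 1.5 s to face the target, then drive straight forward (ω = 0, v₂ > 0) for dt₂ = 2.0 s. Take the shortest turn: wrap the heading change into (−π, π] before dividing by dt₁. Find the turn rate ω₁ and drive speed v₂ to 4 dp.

ω₁ = -0.7381, v₂ = 0.5590

heading to target = atan2(-1.5−-2, -1−-2) = 0.4636
Δθ = wrap(0.4636 − 1.5708) = -1.1071; ω₁ = Δθ/dt₁ = -0.7381
distance = √((-1−-2)² + (-1.5−-2)²) = 1.1180; v₂ = distance/dt₂ = 0.5590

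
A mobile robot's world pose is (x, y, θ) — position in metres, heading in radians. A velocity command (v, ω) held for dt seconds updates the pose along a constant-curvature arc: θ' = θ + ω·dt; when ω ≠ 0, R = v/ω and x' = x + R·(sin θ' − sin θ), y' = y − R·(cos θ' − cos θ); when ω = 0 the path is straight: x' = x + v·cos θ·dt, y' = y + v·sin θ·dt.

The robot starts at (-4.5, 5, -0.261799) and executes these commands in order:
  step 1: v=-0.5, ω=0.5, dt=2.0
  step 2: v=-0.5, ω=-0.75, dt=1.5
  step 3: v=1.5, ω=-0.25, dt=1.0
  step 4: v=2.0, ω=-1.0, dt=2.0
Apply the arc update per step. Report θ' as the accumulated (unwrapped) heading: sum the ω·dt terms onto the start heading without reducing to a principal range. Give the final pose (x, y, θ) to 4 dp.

step 1: θ'=0.7382 (R=-1.0000) → pose (-5.4318, 4.7738, 0.7382)
step 2: θ'=-0.3868 (R=0.6667) → pose (-6.1319, 4.6495, -0.3868)
step 3: θ'=-0.6368 (R=-6.0000) → pose (-4.8275, 3.9168, -0.6368)
step 4: θ'=-2.6368 (R=-2.0000) → pose (-5.0495, 0.5582, -2.6368)

(-5.0495, 0.5582, -2.6368)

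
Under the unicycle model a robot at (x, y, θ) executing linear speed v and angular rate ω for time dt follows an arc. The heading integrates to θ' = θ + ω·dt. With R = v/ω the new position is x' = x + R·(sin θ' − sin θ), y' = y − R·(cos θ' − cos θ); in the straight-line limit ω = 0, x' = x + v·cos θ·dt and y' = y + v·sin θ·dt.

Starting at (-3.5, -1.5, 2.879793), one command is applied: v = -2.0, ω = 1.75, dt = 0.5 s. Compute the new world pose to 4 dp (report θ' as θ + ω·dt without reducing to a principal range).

(-2.5465, -1.3307, 3.7548)

θ' = 2.8798 + 1.75·0.5 = 3.7548
R = v/ω = -2.0/1.75 = -1.1429
x' = -3.5 + -1.1429·(sin 3.7548 − sin 2.8798) = -2.5465
y' = -1.5 − -1.1429·(cos 3.7548 − cos 2.8798) = -1.3307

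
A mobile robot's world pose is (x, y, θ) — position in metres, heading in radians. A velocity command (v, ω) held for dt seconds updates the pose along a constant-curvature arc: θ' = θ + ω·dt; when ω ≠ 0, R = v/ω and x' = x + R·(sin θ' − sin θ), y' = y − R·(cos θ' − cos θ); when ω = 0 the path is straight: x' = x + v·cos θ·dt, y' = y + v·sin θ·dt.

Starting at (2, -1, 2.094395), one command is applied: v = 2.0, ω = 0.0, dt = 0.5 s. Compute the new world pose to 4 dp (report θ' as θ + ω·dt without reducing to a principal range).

θ' = 2.0944 + 0.0·0.5 = 2.0944
ω = 0 → straight: x' = 2 + 2.0·cos(2.0944)·0.5 = 1.5000
y' = -1 + 2.0·sin(2.0944)·0.5 = -0.1340

(1.5000, -0.1340, 2.0944)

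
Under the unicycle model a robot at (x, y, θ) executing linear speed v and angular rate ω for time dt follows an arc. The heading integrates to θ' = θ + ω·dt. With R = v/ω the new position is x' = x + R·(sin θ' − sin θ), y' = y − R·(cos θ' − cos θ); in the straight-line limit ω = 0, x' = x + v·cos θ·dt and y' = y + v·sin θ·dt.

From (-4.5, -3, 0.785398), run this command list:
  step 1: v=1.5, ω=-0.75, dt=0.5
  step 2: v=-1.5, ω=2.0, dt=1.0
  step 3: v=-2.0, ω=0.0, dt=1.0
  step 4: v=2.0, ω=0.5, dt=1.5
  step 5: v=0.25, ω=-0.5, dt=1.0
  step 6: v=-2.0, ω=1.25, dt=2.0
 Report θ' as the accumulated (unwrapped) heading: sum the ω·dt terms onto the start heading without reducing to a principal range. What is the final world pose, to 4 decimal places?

step 1: θ'=0.4104 (R=-2.0000) → pose (-3.8837, -2.5803, 0.4104)
step 2: θ'=2.4104 (R=-0.7500) → pose (-4.0853, -3.8263, 2.4104)
step 3: θ'=2.4104 (straight) → pose (-2.5966, -5.1618, 2.4104)
step 4: θ'=3.1604 (R=4.0000) → pose (-5.3428, -4.1400, 3.1604)
step 5: θ'=2.6604 (R=-0.5000) → pose (-5.5836, -4.0833, 2.6604)
step 6: θ'=5.1604 (R=-1.6000) → pose (-3.4010, -1.9720, 5.1604)

(-3.4010, -1.9720, 5.1604)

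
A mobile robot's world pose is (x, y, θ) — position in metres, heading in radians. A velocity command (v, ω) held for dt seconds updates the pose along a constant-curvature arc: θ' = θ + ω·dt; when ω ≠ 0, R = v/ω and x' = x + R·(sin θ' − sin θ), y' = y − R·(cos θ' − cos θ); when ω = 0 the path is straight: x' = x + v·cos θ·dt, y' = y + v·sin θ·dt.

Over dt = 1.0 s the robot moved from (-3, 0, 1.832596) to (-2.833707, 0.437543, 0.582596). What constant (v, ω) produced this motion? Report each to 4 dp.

Δθ = 0.582596 − 1.832596 = -1.250000
ω = Δθ/dt = -1.250000/1.0 = -1.2500
R = −Δy/(cos θ' − cos θ) = -0.4000
v = R·ω = -0.4000·-1.2500 = 0.5000

v = 0.5000, ω = -1.2500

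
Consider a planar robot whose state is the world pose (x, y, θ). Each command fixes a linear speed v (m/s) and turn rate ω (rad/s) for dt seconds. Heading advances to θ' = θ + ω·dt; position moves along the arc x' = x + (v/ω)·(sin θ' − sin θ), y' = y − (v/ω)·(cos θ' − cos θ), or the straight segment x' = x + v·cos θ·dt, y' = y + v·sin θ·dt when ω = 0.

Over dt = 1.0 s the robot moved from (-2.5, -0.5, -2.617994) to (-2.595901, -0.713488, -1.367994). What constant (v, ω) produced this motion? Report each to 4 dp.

v = 0.2500, ω = 1.2500

Δθ = -1.367994 − -2.617994 = 1.250000
ω = Δθ/dt = 1.250000/1.0 = 1.2500
R = −Δy/(cos θ' − cos θ) = 0.2000
v = R·ω = 0.2000·1.2500 = 0.2500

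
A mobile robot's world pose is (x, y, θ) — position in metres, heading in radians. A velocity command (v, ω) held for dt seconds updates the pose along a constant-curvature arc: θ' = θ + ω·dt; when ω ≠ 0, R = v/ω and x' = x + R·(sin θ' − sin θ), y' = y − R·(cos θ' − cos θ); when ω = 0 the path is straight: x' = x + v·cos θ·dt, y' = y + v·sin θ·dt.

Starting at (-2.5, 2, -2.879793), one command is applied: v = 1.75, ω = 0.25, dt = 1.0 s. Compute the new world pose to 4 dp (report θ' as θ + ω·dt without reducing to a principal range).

(-4.1165, 1.3416, -2.6298)

θ' = -2.8798 + 0.25·1.0 = -2.6298
R = v/ω = 1.75/0.25 = 7.0000
x' = -2.5 + 7.0000·(sin -2.6298 − sin -2.8798) = -4.1165
y' = 2 − 7.0000·(cos -2.6298 − cos -2.8798) = 1.3416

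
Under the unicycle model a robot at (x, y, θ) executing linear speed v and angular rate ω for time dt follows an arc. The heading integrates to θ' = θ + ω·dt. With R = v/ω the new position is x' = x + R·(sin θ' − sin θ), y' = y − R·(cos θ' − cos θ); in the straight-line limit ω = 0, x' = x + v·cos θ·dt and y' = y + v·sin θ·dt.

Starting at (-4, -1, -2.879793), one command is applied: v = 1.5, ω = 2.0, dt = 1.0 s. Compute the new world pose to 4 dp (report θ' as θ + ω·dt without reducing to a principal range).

(-4.3838, -2.2024, -0.8798)

θ' = -2.8798 + 2.0·1.0 = -0.8798
R = v/ω = 1.5/2.0 = 0.7500
x' = -4 + 0.7500·(sin -0.8798 − sin -2.8798) = -4.3838
y' = -1 − 0.7500·(cos -0.8798 − cos -2.8798) = -2.2024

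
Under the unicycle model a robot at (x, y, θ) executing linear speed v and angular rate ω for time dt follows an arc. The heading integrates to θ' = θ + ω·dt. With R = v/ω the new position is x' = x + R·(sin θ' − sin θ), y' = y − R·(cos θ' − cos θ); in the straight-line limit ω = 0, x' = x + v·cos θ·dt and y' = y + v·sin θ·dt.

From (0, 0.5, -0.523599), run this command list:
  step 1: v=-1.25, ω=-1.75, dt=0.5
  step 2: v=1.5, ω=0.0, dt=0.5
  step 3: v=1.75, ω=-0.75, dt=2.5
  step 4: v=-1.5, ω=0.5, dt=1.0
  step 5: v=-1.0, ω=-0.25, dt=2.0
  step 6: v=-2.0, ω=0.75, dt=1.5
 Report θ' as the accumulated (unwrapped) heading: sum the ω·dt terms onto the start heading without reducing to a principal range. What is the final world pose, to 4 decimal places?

step 1: θ'=-1.3986 (R=0.7143) → pose (-0.3466, 0.9962, -1.3986)
step 2: θ'=-1.3986 (straight) → pose (-0.2181, 0.2573, -1.3986)
step 3: θ'=-3.2736 (R=-2.3333) → pose (-2.8240, -2.4556, -3.2736)
step 4: θ'=-2.7736 (R=-3.0000) → pose (-1.3499, -2.2808, -2.7736)
step 5: θ'=-3.2736 (R=4.0000) → pose (0.6156, -2.0478, -3.2736)
step 6: θ'=-2.1486 (R=-2.6667) → pose (3.2003, -0.8608, -2.1486)

(3.2003, -0.8608, -2.1486)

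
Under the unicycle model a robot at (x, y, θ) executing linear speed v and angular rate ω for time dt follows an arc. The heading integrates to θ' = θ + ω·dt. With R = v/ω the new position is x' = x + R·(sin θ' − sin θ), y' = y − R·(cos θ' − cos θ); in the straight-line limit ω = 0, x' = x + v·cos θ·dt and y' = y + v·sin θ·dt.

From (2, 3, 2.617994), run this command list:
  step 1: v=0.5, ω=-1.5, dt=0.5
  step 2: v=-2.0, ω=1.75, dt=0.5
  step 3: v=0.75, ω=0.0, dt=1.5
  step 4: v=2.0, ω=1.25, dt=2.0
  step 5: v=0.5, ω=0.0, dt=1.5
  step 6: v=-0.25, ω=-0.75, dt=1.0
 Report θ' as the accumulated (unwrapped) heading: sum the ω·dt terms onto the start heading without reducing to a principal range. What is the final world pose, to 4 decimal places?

(-0.1990, 0.2192, 4.4930)

step 1: θ'=1.8680 (R=-0.3333) → pose (1.8479, 3.1911, 1.8680)
step 2: θ'=2.7430 (R=-1.1429) → pose (2.4971, 2.4725, 2.7430)
step 3: θ'=2.7430 (straight) → pose (1.4603, 2.9091, 2.7430)
step 4: θ'=5.2430 (R=1.6000) → pose (-0.5407, 0.6249, 5.2430)
step 5: θ'=5.2430 (straight) → pose (-0.1611, -0.0220, 5.2430)
step 6: θ'=4.4930 (R=0.3333) → pose (-0.1990, 0.2192, 4.4930)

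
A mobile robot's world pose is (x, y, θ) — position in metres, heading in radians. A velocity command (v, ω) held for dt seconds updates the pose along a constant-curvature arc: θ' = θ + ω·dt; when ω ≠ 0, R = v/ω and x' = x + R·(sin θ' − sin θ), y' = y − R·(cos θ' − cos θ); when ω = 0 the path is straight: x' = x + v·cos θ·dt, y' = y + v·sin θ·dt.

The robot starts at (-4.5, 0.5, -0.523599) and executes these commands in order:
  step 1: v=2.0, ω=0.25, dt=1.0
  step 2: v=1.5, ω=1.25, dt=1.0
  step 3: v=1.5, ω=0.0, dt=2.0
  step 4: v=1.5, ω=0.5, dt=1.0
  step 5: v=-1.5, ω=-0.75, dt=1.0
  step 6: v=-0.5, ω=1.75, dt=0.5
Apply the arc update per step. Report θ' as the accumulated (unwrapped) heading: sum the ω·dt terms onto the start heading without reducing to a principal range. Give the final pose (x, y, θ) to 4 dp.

(0.0795, 2.5629, 1.6014)

step 1: θ'=-0.2736 (R=8.0000) → pose (-2.6616, -0.2742, -0.2736)
step 2: θ'=0.9764 (R=1.2000) → pose (-1.3432, 0.2091, 0.9764)
step 3: θ'=0.9764 (straight) → pose (0.3369, 2.6946, 0.9764)
step 4: θ'=1.4764 (R=3.0000) → pose (0.8380, 4.0918, 1.4764)
step 5: θ'=0.7264 (R=2.0000) → pose (0.1753, 2.7852, 0.7264)
step 6: θ'=1.6014 (R=-0.2857) → pose (0.0795, 2.5629, 1.6014)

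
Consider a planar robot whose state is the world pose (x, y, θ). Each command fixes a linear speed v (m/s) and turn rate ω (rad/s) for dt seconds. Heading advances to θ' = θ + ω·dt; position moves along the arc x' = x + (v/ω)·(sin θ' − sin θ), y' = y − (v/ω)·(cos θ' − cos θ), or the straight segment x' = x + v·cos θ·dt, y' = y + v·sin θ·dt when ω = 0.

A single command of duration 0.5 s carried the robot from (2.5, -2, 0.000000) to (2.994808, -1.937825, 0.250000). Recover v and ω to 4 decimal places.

Δθ = 0.250000 − 0.000000 = 0.250000
ω = Δθ/dt = 0.250000/0.5 = 0.5000
R = Δx/(sin θ' − sin θ) = 2.0000
v = R·ω = 2.0000·0.5000 = 1.0000

v = 1.0000, ω = 0.5000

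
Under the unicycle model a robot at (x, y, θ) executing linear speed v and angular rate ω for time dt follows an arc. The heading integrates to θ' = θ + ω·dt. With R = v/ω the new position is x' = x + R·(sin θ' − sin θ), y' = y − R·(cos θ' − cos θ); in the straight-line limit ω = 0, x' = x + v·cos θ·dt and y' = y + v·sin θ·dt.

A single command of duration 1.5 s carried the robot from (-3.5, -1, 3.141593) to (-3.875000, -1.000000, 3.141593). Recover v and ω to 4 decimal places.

v = 0.2500, ω = 0.0000

Δθ = 3.141593 − 3.141593 = 0.000000
ω = Δθ/dt = 0.000000/1.5 = 0.0000
ω = 0 → v = (Δx·cos θ + Δy·sin θ)/dt = 0.2500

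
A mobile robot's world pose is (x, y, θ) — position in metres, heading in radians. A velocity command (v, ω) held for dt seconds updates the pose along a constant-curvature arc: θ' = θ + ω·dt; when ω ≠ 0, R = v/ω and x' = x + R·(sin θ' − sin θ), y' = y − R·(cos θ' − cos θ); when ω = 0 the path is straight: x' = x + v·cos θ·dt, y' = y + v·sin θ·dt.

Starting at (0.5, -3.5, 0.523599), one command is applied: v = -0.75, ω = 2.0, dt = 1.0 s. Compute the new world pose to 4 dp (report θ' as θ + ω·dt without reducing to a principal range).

θ' = 0.5236 + 2.0·1.0 = 2.5236
R = v/ω = -0.75/2.0 = -0.3750
x' = 0.5 + -0.3750·(sin 2.5236 − sin 0.5236) = 0.4702
y' = -3.5 − -0.3750·(cos 2.5236 − cos 0.5236) = -4.1304

(0.4702, -4.1304, 2.5236)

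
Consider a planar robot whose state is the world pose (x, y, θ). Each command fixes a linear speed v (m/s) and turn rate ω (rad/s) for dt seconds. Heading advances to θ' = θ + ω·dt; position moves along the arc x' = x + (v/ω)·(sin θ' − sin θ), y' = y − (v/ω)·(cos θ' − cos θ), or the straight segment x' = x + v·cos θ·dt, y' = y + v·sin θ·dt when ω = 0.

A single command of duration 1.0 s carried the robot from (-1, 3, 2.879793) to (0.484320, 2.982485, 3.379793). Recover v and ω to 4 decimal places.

Δθ = 3.379793 − 2.879793 = 0.500000
ω = Δθ/dt = 0.500000/1.0 = 0.5000
R = Δx/(sin θ' − sin θ) = -3.0000
v = R·ω = -3.0000·0.5000 = -1.5000

v = -1.5000, ω = 0.5000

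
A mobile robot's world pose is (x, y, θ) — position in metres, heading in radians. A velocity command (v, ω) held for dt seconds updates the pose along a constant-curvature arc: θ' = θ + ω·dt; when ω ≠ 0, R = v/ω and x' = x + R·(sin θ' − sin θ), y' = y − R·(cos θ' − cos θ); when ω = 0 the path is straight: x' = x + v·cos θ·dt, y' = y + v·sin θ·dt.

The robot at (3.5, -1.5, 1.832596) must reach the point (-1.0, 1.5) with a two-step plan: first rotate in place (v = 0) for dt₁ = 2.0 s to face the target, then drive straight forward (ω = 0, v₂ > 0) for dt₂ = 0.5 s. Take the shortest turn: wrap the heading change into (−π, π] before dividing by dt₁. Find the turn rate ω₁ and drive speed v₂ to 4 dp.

ω₁ = 0.3605, v₂ = 10.8167

heading to target = atan2(1.5−-1.5, -1−3.5) = 2.5536
Δθ = wrap(2.5536 − 1.8326) = 0.7210; ω₁ = Δθ/dt₁ = 0.3605
distance = √((-1−3.5)² + (1.5−-1.5)²) = 5.4083; v₂ = distance/dt₂ = 10.8167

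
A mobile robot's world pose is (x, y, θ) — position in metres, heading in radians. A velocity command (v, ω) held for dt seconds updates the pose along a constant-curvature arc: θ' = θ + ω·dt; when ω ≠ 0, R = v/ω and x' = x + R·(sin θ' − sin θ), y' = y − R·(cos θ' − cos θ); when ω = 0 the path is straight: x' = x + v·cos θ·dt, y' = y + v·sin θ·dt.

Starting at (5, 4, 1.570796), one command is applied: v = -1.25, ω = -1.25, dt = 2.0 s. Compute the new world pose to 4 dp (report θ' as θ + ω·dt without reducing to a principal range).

θ' = 1.5708 + -1.25·2.0 = -0.9292
R = v/ω = -1.25/-1.25 = 1.0000
x' = 5 + 1.0000·(sin -0.9292 − sin 1.5708) = 3.1989
y' = 4 − 1.0000·(cos -0.9292 − cos 1.5708) = 3.4015

(3.1989, 3.4015, -0.9292)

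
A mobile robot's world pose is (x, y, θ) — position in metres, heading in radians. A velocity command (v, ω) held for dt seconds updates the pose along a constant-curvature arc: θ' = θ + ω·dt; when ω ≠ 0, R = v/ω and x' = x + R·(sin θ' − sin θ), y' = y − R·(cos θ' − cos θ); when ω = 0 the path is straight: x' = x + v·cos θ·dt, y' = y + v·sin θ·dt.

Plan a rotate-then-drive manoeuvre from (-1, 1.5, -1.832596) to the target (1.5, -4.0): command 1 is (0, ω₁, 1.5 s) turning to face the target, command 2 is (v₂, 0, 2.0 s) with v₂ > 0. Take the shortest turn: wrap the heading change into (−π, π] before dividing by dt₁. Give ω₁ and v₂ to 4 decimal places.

heading to target = atan2(-4−1.5, 1.5−-1) = -1.1442
Δθ = wrap(-1.1442 − -1.8326) = 0.6884; ω₁ = Δθ/dt₁ = 0.4590
distance = √((1.5−-1)² + (-4−1.5)²) = 6.0415; v₂ = distance/dt₂ = 3.0208

ω₁ = 0.4590, v₂ = 3.0208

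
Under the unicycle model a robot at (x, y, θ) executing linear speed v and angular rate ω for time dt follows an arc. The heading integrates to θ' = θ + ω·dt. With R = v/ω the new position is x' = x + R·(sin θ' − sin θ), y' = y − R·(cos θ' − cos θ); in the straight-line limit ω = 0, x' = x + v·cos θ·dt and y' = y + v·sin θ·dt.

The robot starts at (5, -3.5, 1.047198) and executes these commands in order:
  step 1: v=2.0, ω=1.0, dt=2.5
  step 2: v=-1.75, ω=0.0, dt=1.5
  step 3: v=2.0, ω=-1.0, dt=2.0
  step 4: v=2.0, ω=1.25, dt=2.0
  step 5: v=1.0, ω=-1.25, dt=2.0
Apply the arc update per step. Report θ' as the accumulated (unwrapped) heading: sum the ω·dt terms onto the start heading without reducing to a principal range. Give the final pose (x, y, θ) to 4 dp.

step 1: θ'=3.5472 (R=2.0000) → pose (2.4788, -0.6623, 3.5472)
step 2: θ'=3.5472 (straight) → pose (4.8908, 0.3735, 3.5472)
step 3: θ'=1.5472 (R=-2.0000) → pose (2.1022, 2.2584, 1.5472)
step 4: θ'=4.0472 (R=1.6000) → pose (-0.7562, 3.2837, 4.0472)
step 5: θ'=1.5472 (R=-0.8000) → pose (-2.1854, 3.7963, 1.5472)

(-2.1854, 3.7963, 1.5472)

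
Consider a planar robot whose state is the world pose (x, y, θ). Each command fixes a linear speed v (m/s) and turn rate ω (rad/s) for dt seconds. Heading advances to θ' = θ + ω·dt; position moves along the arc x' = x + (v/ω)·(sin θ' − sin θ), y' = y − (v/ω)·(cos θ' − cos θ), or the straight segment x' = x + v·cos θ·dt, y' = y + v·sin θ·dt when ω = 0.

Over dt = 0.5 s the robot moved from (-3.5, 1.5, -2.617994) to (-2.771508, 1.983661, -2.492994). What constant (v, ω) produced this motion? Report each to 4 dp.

v = -1.7500, ω = 0.2500

Δθ = -2.492994 − -2.617994 = 0.125000
ω = Δθ/dt = 0.125000/0.5 = 0.2500
R = Δx/(sin θ' − sin θ) = -7.0000
v = R·ω = -7.0000·0.2500 = -1.7500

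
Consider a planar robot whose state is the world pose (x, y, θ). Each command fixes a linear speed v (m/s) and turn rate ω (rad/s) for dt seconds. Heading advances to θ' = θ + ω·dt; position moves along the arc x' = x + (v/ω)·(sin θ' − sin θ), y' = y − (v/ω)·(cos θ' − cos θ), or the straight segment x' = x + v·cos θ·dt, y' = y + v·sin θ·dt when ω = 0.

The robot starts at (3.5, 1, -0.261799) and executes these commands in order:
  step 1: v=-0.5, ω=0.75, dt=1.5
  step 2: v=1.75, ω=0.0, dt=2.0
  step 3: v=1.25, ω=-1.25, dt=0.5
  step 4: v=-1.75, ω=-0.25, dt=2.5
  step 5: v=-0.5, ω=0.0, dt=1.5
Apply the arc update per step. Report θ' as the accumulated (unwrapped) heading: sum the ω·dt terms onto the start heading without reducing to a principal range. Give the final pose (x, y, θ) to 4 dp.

step 1: θ'=0.8632 (R=-0.6667) → pose (2.8208, 0.7894, 0.8632)
step 2: θ'=0.8632 (straight) → pose (5.0959, 3.4491, 0.8632)
step 3: θ'=0.2382 (R=-1.0000) → pose (5.6198, 3.7709, 0.2382)
step 4: θ'=-0.3868 (R=7.0000) → pose (1.3276, 4.0904, -0.3868)
step 5: θ'=-0.3868 (straight) → pose (0.6330, 4.3733, -0.3868)

(0.6330, 4.3733, -0.3868)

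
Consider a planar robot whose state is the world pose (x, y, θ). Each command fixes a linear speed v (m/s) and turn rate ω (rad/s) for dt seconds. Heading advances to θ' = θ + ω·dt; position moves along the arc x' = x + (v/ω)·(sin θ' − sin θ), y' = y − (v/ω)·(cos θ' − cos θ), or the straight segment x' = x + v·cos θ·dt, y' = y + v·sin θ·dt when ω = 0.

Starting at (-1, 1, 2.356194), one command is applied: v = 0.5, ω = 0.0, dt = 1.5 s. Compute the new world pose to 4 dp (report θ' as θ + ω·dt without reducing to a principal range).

(-1.5303, 1.5303, 2.3562)

θ' = 2.3562 + 0.0·1.5 = 2.3562
ω = 0 → straight: x' = -1 + 0.5·cos(2.3562)·1.5 = -1.5303
y' = 1 + 0.5·sin(2.3562)·1.5 = 1.5303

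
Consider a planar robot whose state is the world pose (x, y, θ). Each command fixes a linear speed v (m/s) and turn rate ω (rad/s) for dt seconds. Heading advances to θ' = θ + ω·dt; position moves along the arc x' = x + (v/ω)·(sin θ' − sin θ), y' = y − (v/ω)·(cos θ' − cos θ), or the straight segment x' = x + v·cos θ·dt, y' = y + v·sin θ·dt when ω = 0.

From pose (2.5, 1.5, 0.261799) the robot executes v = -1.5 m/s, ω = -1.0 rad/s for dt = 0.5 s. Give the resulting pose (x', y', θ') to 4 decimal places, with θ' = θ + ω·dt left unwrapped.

θ' = 0.2618 + -1.0·0.5 = -0.2382
R = v/ω = -1.5/-1.0 = 1.5000
x' = 2.5 + 1.5000·(sin -0.2382 − sin 0.2618) = 1.7578
y' = 1.5 − 1.5000·(cos -0.2382 − cos 0.2618) = 1.4912

(1.7578, 1.4912, -0.2382)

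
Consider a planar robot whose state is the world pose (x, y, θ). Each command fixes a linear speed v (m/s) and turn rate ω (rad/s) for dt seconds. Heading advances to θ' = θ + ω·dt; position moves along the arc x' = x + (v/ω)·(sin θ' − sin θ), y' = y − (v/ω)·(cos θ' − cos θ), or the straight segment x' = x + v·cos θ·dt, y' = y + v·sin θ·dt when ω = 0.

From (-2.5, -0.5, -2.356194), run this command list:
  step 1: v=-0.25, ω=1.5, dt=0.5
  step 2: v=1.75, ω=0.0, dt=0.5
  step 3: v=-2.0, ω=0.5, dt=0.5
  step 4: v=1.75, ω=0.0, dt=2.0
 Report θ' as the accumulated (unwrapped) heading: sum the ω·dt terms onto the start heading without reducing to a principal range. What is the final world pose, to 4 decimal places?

step 1: θ'=-1.6062 (R=-0.1667) → pose (-2.4513, -0.3880, -1.6062)
step 2: θ'=-1.6062 (straight) → pose (-2.4823, -1.2625, -1.6062)
step 3: θ'=-1.3562 (R=-4.0000) → pose (-2.5715, -0.2691, -1.3562)
step 4: θ'=-1.3562 (straight) → pose (-1.8261, -3.6888, -1.3562)

(-1.8261, -3.6888, -1.3562)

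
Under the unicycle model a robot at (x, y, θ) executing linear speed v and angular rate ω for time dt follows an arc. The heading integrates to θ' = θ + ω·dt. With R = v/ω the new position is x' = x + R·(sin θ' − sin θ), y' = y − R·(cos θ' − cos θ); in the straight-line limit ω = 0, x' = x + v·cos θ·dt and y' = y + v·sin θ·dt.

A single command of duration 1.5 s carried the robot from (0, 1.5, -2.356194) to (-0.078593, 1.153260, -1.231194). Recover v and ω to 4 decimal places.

v = 0.2500, ω = 0.7500

Δθ = -1.231194 − -2.356194 = 1.125000
ω = Δθ/dt = 1.125000/1.5 = 0.7500
R = −Δy/(cos θ' − cos θ) = 0.3333
v = R·ω = 0.3333·0.7500 = 0.2500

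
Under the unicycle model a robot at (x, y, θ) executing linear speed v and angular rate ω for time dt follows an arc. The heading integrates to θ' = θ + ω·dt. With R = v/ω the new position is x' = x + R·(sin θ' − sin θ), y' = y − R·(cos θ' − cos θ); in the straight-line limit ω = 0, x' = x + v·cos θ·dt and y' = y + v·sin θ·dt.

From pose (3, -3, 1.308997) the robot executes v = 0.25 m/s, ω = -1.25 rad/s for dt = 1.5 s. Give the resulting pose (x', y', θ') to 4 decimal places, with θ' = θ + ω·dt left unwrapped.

θ' = 1.3090 + -1.25·1.5 = -0.5660
R = v/ω = 0.25/-1.25 = -0.2000
x' = 3 + -0.2000·(sin -0.5660 − sin 1.3090) = 3.3004
y' = -3 − -0.2000·(cos -0.5660 − cos 1.3090) = -2.8830

(3.3004, -2.8830, -0.5660)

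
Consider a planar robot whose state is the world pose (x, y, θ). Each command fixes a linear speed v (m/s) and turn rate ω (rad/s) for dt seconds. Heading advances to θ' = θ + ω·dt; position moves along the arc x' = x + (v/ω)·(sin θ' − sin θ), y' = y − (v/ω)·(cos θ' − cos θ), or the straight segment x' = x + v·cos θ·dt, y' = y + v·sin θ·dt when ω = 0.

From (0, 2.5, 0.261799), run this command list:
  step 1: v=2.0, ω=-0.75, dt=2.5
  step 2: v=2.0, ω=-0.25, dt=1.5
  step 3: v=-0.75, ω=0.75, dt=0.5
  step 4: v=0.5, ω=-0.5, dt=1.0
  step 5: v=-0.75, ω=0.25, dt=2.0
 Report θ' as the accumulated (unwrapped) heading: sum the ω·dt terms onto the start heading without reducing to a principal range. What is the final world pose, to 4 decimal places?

step 1: θ'=-1.6132 (R=-2.6667) → pose (3.3545, -0.1888, -1.6132)
step 2: θ'=-1.9882 (R=-8.0000) → pose (2.6748, -3.0928, -1.9882)
step 3: θ'=-1.6132 (R=-1.0000) → pose (2.7598, -2.7298, -1.6132)
step 4: θ'=-2.1132 (R=-1.0000) → pose (2.6171, -3.2036, -2.1132)
step 5: θ'=-1.6132 (R=-3.0000) → pose (3.0450, -1.7822, -1.6132)

(3.0450, -1.7822, -1.6132)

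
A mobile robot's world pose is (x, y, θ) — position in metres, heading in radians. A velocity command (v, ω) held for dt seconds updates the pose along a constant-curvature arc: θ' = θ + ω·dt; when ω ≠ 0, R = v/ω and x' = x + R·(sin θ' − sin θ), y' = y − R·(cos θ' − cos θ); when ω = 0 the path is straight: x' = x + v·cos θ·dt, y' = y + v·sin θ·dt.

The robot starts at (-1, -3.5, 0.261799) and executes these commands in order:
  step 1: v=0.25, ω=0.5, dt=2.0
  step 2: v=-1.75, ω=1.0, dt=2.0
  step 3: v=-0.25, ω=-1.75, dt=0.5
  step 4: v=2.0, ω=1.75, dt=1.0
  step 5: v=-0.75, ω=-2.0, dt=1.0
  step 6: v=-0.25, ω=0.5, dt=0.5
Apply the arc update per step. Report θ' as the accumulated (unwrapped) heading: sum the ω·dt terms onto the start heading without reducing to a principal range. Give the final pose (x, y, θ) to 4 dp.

step 1: θ'=1.2618 (R=0.5000) → pose (-0.6531, -3.1691, 1.2618)
step 2: θ'=3.2618 (R=-1.7500) → pose (1.2239, -5.4386, 3.2618)
step 3: θ'=2.3868 (R=0.1429) → pose (1.3389, -5.4764, 2.3868)
step 4: θ'=4.1368 (R=1.1429) → pose (-0.4028, -5.6868, 4.1368)
step 5: θ'=2.1368 (R=0.3750) → pose (0.2283, -5.6898, 2.1368)
step 6: θ'=2.3868 (R=-0.5000) → pose (0.3077, -5.7859, 2.3868)

(0.3077, -5.7859, 2.3868)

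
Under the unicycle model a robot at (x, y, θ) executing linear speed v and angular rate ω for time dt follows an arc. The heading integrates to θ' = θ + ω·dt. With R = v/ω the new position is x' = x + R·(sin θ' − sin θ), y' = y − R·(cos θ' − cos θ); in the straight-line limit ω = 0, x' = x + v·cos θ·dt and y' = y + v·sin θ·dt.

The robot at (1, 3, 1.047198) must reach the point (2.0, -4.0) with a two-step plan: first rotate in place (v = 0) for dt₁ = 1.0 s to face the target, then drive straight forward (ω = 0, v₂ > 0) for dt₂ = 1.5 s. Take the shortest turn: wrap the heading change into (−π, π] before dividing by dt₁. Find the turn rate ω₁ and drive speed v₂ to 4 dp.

heading to target = atan2(-4−3, 2−1) = -1.4289
Δθ = wrap(-1.4289 − 1.0472) = -2.4761; ω₁ = Δθ/dt₁ = -2.4761
distance = √((2−1)² + (-4−3)²) = 7.0711; v₂ = distance/dt₂ = 4.7140

ω₁ = -2.4761, v₂ = 4.7140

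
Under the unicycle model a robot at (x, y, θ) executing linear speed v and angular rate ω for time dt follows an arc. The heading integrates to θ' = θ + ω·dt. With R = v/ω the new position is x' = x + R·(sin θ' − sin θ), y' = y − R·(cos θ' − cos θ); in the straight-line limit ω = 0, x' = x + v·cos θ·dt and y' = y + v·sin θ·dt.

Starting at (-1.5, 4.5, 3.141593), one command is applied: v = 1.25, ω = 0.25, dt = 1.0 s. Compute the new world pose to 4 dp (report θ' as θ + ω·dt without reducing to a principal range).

(-2.7370, 4.3446, 3.3916)

θ' = 3.1416 + 0.25·1.0 = 3.3916
R = v/ω = 1.25/0.25 = 5.0000
x' = -1.5 + 5.0000·(sin 3.3916 − sin 3.1416) = -2.7370
y' = 4.5 − 5.0000·(cos 3.3916 − cos 3.1416) = 4.3446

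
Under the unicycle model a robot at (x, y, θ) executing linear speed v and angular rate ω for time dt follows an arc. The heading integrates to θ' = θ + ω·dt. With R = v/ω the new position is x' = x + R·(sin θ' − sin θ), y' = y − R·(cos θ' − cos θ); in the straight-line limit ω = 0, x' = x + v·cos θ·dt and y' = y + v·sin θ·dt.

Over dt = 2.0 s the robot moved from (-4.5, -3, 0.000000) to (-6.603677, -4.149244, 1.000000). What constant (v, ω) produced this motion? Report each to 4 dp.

v = -1.2500, ω = 0.5000

Δθ = 1.000000 − 0.000000 = 1.000000
ω = Δθ/dt = 1.000000/2.0 = 0.5000
R = Δx/(sin θ' − sin θ) = -2.5000
v = R·ω = -2.5000·0.5000 = -1.2500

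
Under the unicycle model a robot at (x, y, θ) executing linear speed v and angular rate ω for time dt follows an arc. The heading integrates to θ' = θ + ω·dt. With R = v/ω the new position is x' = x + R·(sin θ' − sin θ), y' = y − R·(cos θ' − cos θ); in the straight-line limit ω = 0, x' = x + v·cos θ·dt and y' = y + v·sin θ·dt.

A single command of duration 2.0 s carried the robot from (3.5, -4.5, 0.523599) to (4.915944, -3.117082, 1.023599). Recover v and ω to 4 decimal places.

v = 1.0000, ω = 0.2500

Δθ = 1.023599 − 0.523599 = 0.500000
ω = Δθ/dt = 0.500000/2.0 = 0.2500
R = Δx/(sin θ' − sin θ) = 4.0000
v = R·ω = 4.0000·0.2500 = 1.0000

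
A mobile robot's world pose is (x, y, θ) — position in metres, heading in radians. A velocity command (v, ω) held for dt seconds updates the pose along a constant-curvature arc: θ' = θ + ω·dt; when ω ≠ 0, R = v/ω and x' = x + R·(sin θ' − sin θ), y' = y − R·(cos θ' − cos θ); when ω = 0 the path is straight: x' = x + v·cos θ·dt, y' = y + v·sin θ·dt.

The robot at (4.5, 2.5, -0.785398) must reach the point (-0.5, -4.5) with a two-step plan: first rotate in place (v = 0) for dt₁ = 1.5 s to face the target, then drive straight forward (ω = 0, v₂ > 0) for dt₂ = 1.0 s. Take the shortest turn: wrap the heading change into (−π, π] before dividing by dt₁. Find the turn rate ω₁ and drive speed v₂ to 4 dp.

heading to target = atan2(-4.5−2.5, -0.5−4.5) = -2.1910
Δθ = wrap(-2.1910 − -0.7854) = -1.4056; ω₁ = Δθ/dt₁ = -0.9371
distance = √((-0.5−4.5)² + (-4.5−2.5)²) = 8.6023; v₂ = distance/dt₂ = 8.6023

ω₁ = -0.9371, v₂ = 8.6023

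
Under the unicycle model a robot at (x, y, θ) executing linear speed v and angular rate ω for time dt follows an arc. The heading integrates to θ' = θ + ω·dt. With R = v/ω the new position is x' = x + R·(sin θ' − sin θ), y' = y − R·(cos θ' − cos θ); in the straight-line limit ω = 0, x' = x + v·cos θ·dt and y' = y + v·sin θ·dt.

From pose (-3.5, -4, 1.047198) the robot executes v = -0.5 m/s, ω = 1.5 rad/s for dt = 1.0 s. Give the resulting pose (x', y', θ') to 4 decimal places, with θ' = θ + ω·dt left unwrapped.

(-3.3980, -4.4428, 2.5472)

θ' = 1.0472 + 1.5·1.0 = 2.5472
R = v/ω = -0.5/1.5 = -0.3333
x' = -3.5 + -0.3333·(sin 2.5472 − sin 1.0472) = -3.3980
y' = -4 − -0.3333·(cos 2.5472 − cos 1.0472) = -4.4428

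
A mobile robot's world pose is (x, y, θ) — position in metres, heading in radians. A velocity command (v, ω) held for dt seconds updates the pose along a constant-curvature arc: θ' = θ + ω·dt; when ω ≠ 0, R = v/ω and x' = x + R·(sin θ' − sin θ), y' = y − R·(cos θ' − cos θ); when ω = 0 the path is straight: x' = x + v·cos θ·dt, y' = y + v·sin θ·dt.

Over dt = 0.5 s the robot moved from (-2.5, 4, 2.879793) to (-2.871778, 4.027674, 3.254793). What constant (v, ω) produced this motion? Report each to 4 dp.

Δθ = 3.254793 − 2.879793 = 0.375000
ω = Δθ/dt = 0.375000/0.5 = 0.7500
R = Δx/(sin θ' − sin θ) = 1.0000
v = R·ω = 1.0000·0.7500 = 0.7500

v = 0.7500, ω = 0.7500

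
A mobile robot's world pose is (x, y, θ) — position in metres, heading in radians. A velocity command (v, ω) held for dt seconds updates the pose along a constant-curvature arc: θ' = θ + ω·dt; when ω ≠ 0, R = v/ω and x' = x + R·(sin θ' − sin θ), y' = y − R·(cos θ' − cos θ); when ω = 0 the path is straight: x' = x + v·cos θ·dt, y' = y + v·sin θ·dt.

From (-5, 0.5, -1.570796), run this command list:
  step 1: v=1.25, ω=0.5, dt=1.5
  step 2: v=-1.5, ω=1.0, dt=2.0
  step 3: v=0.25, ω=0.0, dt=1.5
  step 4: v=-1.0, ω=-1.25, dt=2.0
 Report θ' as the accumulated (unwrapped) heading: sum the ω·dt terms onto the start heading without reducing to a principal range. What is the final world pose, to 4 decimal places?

(-8.1847, -1.2000, -1.3208)

step 1: θ'=-0.8208 (R=2.5000) → pose (-4.3292, -1.2041, -0.8208)
step 2: θ'=1.1792 (R=-1.5000) → pose (-6.8132, -1.6541, 1.1792)
step 3: θ'=1.1792 (straight) → pose (-6.6701, -1.3075, 1.1792)
step 4: θ'=-1.3208 (R=0.8000) → pose (-8.1847, -1.2000, -1.3208)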